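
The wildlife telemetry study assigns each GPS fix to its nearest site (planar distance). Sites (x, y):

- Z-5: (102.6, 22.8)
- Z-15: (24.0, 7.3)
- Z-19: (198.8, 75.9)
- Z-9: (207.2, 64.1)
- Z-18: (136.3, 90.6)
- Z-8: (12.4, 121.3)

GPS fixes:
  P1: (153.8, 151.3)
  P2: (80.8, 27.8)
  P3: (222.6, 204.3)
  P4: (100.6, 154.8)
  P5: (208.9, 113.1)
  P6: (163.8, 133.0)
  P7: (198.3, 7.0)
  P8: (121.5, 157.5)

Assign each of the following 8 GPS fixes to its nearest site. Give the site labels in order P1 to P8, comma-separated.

Z-18, Z-5, Z-19, Z-18, Z-19, Z-18, Z-9, Z-18

P1 → Z-18 (d²=3990.74)
P2 → Z-5 (d²=500.24)
P3 → Z-19 (d²=17053.00)
P4 → Z-18 (d²=5396.13)
P5 → Z-19 (d²=1485.85)
P6 → Z-18 (d²=2554.01)
P7 → Z-9 (d²=3339.62)
P8 → Z-18 (d²=4694.65)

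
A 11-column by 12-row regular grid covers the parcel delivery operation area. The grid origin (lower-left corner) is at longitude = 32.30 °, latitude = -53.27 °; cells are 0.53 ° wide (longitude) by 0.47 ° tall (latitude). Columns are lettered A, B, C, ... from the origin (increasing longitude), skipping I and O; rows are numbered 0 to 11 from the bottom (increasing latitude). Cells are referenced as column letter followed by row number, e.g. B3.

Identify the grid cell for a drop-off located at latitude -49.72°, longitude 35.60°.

Column index: ⌊(35.60 − 32.30) / 0.53⌋ = ⌊6.226⌋ = 6 → column G
Row offset from origin: ⌊(-49.72 − -53.27) / 0.47⌋ = ⌊7.553⌋ = 7 → row 7

G7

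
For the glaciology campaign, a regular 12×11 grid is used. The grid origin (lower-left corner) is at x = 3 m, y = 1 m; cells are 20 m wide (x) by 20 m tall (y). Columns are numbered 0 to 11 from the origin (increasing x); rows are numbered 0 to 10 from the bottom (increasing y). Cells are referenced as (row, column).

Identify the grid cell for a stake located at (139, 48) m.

Column index: ⌊(139 − 3) / 20⌋ = ⌊6.800⌋ = 6
Row offset from origin: ⌊(48 − 1) / 20⌋ = ⌊2.350⌋ = 2 → row 2

(2, 6)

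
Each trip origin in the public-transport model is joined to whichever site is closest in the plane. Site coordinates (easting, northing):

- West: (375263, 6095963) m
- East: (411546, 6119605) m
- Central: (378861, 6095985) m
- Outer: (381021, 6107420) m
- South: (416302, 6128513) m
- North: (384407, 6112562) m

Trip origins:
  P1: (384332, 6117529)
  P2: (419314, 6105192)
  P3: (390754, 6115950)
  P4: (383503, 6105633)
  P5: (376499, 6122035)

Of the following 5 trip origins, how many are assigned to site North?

P1 → North
P2 → East
P3 → North
P4 → Outer
P5 → North
3 of the 5 go to North.

3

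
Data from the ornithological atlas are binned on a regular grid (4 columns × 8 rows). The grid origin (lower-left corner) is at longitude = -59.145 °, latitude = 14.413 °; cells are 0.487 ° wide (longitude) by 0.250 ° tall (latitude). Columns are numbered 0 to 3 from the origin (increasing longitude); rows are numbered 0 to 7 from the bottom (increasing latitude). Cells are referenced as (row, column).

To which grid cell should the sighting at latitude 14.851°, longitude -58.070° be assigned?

(1, 2)

Column index: ⌊(-58.070 − -59.145) / 0.487⌋ = ⌊2.207⌋ = 2
Row offset from origin: ⌊(14.851 − 14.413) / 0.250⌋ = ⌊1.752⌋ = 1 → row 1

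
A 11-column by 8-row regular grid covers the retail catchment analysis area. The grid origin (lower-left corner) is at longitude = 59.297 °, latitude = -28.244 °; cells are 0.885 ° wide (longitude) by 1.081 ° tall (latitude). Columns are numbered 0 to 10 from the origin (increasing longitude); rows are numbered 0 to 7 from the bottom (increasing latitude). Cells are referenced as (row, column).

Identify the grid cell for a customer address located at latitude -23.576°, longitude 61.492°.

Column index: ⌊(61.492 − 59.297) / 0.885⌋ = ⌊2.480⌋ = 2
Row offset from origin: ⌊(-23.576 − -28.244) / 1.081⌋ = ⌊4.318⌋ = 4 → row 4

(4, 2)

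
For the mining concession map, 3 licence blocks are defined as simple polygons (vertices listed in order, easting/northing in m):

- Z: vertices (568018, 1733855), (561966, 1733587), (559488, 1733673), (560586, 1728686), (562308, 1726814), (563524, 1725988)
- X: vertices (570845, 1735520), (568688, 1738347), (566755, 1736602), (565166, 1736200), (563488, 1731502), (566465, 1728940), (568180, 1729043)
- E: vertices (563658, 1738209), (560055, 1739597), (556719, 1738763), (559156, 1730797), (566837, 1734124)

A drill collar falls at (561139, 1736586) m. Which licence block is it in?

Cast a ray rightward from (561139, 1736586). For each polygon, the edges (by vertex number in listed order) whose endpoints lie on opposite sides of northing = 1736586, where each meets that height, and whether that is right or left of the point:
Z: no edge straddles that height → 0 crossings.
X: 1–2 at easting≈570031.6 (right), 3–4 at easting≈566691.8 (right) → 2 crossings.
E: 3–4 at easting≈557385.0 (left), 5–1 at easting≈564921.0 (right) → 1 crossing.
Only E has an odd count, so the point is inside E.

E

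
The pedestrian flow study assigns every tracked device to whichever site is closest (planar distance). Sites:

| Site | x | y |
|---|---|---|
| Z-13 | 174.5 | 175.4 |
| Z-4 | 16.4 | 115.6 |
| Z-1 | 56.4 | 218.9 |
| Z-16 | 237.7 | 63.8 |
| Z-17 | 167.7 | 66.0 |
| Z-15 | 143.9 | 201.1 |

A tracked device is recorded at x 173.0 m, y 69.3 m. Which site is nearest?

Z-17

Squared distances to each site:
Z-13: 11259.460; Z-4: 26667.250; Z-1: 35975.720; Z-16: 4216.340; Z-17: 38.980; Z-15: 18218.050.
Minimum at Z-17.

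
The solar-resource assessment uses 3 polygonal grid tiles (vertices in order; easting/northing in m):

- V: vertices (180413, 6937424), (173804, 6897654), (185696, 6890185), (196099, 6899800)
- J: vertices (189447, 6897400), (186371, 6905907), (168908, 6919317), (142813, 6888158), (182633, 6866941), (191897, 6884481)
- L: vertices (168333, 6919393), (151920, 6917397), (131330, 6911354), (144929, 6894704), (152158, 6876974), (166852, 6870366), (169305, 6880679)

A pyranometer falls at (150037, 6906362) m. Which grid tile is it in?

Cast a ray rightward from (150037, 6906362). For each polygon, the edges (by vertex number in listed order) whose endpoints lie on opposite sides of northing = 6906362, where each meets that height, and whether that is right or left of the point:
V: 1–2 at easting≈175251.1 (right), 4–1 at easting≈193363.2 (right) → 2 crossings.
J: 2–3 at easting≈185778.5 (right), 3–4 at easting≈158058.5 (right) → 2 crossings.
L: 3–4 at easting≈135407.2 (left), 7–1 at easting≈168660.2 (right) → 1 crossing.
Only L has an odd count, so the point is inside L.

L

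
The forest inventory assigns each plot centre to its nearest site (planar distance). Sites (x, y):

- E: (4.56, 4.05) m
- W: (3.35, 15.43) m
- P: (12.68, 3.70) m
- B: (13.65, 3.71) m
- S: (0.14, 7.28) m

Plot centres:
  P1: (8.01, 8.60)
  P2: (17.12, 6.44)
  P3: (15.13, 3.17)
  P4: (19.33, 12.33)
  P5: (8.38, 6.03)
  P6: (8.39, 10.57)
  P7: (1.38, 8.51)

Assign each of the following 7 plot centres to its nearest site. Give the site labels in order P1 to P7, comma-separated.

E, B, B, B, E, W, S

P1 → E (d²=32.60)
P2 → B (d²=19.49)
P3 → B (d²=2.48)
P4 → B (d²=106.57)
P5 → E (d²=18.51)
P6 → W (d²=49.02)
P7 → S (d²=3.05)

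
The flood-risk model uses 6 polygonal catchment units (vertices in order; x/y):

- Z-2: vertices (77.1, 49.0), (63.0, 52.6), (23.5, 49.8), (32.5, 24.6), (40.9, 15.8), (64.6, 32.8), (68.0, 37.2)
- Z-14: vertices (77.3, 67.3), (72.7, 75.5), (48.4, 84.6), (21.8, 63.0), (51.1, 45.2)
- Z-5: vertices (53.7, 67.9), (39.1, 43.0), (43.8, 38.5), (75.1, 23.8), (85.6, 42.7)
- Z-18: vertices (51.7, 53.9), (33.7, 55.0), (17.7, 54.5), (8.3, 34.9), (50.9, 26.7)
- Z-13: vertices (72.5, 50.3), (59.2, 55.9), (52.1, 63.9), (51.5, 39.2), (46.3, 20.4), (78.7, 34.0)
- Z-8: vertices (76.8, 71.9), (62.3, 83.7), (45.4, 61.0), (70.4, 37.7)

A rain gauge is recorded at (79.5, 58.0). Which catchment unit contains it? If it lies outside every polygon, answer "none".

none

Cast a ray rightward from (79.5, 58.0). For each polygon, the edges (by vertex number in listed order) whose endpoints lie on opposite sides of y = 58.0, where each meets that height, and whether that is right or left of the point:
Z-2: no edge straddles that height → 0 crossings.
Z-14: 4–5 at x≈30.03 (left), 5–1 at x≈66.27 (left) → 0 crossings.
Z-5: 1–2 at x≈47.90 (left), 5–1 at x≈66.23 (left) → 0 crossings.
Z-18: no edge straddles that height → 0 crossings.
Z-13: 2–3 at x≈57.34 (left), 3–4 at x≈51.96 (left) → 0 crossings.
Z-8: 3–4 at x≈48.62 (left), 4–1 at x≈74.20 (left) → 0 crossings.
All counts are even, so the point lies outside every listed polygon.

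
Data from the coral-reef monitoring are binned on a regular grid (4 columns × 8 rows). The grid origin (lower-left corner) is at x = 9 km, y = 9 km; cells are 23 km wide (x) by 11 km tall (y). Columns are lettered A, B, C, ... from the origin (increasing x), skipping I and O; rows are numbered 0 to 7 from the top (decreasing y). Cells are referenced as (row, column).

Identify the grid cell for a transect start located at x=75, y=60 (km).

(3, C)

Column index: ⌊(75 − 9) / 23⌋ = ⌊2.870⌋ = 2 → column C
Row offset from origin: ⌊(60 − 9) / 11⌋ = ⌊4.636⌋ = 4 → row 3 (counted from top)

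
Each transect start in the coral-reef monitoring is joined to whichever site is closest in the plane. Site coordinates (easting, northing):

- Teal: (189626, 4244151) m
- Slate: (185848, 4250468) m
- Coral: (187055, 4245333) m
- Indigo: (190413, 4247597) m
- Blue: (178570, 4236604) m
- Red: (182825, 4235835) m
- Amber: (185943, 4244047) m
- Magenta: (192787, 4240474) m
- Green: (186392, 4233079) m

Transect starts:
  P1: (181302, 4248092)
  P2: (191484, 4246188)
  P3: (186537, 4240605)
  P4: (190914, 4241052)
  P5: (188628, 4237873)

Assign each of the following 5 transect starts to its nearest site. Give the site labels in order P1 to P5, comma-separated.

P1 → Slate (d²=26311492.00)
P2 → Indigo (d²=3132322.00)
P3 → Amber (d²=12200200.00)
P4 → Magenta (d²=3842213.00)
P5 → Magenta (d²=24062482.00)

Slate, Indigo, Amber, Magenta, Magenta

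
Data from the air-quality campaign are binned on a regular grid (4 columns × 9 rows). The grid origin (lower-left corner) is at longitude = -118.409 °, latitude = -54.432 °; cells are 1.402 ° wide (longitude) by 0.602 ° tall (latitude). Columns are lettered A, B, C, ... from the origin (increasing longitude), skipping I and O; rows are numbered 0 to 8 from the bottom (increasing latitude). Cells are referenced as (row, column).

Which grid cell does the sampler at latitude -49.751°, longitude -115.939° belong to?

(7, B)

Column index: ⌊(-115.939 − -118.409) / 1.402⌋ = ⌊1.762⌋ = 1 → column B
Row offset from origin: ⌊(-49.751 − -54.432) / 0.602⌋ = ⌊7.776⌋ = 7 → row 7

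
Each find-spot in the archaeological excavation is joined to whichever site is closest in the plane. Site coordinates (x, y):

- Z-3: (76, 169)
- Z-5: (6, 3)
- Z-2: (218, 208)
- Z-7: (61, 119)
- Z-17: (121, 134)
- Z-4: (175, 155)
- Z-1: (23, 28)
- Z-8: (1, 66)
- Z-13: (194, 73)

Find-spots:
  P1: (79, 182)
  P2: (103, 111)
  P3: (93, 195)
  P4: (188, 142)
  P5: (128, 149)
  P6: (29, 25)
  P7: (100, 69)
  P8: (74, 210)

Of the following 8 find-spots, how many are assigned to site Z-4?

1

P1 → Z-3
P2 → Z-17
P3 → Z-3
P4 → Z-4
P5 → Z-17
P6 → Z-1
P7 → Z-7
P8 → Z-3
1 of the 8 goes to Z-4.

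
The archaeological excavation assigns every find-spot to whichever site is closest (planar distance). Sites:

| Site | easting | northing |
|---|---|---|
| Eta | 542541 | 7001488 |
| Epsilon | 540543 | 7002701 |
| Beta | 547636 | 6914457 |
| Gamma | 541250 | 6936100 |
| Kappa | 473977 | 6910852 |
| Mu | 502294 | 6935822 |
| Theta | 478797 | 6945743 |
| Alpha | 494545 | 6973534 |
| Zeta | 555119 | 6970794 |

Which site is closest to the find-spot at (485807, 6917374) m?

Squared distances to each site:
Eta: 10293911752.000; Epsilon: 10276726625.000; Beta: 3831334130.000; Gamma: 3424589325.000; Kappa: 182485384.000; Mu: 612149873.000; Theta: 853940261.000; Alpha: 3230298244.000; Zeta: 7657849744.000.
Minimum at Kappa.

Kappa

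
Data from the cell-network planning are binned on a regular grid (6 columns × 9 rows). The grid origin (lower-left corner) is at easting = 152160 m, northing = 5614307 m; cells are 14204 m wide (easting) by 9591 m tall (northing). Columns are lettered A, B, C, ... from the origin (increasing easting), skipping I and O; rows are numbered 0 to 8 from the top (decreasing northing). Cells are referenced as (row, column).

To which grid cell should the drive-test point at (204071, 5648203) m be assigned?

(5, D)

Column index: ⌊(204071 − 152160) / 14204⌋ = ⌊3.655⌋ = 3 → column D
Row offset from origin: ⌊(5648203 − 5614307) / 9591⌋ = ⌊3.534⌋ = 3 → row 5 (counted from top)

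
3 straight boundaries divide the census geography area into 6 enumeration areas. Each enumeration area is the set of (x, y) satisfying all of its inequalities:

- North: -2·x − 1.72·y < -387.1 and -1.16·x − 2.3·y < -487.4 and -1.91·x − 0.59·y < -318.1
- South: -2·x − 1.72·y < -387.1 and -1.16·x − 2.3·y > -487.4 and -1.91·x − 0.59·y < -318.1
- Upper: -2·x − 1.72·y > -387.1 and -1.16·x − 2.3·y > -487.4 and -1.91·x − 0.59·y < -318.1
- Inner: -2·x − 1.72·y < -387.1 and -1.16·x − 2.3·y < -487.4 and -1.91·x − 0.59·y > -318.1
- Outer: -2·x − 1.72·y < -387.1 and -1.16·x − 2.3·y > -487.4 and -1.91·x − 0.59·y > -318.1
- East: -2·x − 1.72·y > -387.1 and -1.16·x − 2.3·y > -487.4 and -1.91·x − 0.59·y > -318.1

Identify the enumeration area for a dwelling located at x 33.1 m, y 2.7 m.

-2·33.1 − 1.72·2.7 = -70.844, which is > -387.1
-1.16·33.1 − 2.3·2.7 = -44.606, which is > -487.4
-1.91·33.1 − 0.59·2.7 = -64.814, which is > -318.1
This sign pattern matches East.

East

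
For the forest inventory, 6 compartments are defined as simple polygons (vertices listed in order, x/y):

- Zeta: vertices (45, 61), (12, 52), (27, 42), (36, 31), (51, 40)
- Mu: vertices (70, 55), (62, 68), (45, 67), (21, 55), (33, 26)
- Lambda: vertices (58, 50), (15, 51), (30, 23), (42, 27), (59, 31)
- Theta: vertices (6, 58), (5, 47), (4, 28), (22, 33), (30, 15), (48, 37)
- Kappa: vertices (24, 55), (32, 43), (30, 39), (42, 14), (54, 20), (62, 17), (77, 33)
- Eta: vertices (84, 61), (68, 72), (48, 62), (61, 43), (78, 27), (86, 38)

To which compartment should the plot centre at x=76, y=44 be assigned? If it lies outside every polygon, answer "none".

Cast a ray rightward from (76, 44). For each polygon, the edges (by vertex number in listed order) whose endpoints lie on opposite sides of y = 44, where each meets that height, and whether that is right or left of the point:
Zeta: 2–3 at x≈24.0 (left), 5–1 at x≈49.9 (left) → 0 crossings.
Mu: 4–5 at x≈25.6 (left), 5–1 at x≈56.0 (left) → 0 crossings.
Lambda: 2–3 at x≈18.8 (left), 5–1 at x≈58.3 (left) → 0 crossings.
Theta: 2–3 at x≈4.8 (left), 6–1 at x≈34.0 (left) → 0 crossings.
Kappa: 1–2 at x≈31.3 (left), 7–1 at x≈50.5 (left) → 0 crossings.
Eta: 3–4 at x≈60.3 (left), 6–1 at x≈85.5 (right) → 1 crossing.
Only Eta has an odd count, so the point is inside Eta.

Eta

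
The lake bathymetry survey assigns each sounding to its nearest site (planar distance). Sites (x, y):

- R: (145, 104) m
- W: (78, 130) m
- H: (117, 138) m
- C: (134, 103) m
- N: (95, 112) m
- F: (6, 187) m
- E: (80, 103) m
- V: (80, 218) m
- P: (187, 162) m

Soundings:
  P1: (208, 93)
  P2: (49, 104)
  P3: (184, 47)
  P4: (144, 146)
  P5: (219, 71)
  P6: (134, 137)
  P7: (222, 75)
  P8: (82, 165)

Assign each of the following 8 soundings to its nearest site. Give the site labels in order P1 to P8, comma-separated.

R, E, R, H, R, H, R, W

P1 → R (d²=4090.00)
P2 → E (d²=962.00)
P3 → R (d²=4770.00)
P4 → H (d²=793.00)
P5 → R (d²=6565.00)
P6 → H (d²=290.00)
P7 → R (d²=6770.00)
P8 → W (d²=1241.00)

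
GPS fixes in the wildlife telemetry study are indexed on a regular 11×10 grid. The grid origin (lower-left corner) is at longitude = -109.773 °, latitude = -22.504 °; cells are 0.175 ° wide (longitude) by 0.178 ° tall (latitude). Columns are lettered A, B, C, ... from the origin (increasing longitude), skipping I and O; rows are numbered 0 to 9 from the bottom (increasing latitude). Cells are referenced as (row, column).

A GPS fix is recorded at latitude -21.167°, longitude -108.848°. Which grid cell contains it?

(7, F)

Column index: ⌊(-108.848 − -109.773) / 0.175⌋ = ⌊5.286⌋ = 5 → column F
Row offset from origin: ⌊(-21.167 − -22.504) / 0.178⌋ = ⌊7.511⌋ = 7 → row 7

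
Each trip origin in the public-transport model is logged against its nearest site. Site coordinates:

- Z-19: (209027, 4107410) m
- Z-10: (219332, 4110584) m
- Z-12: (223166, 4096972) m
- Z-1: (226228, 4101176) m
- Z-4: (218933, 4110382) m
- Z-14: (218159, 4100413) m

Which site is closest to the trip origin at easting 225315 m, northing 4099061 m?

Z-1

Squared distances to each site:
Z-19: 335004745.000; Z-10: 168575818.000; Z-12: 8982122.000; Z-1: 5306794.000; Z-4: 168894965.000; Z-14: 53036240.000.
Minimum at Z-1.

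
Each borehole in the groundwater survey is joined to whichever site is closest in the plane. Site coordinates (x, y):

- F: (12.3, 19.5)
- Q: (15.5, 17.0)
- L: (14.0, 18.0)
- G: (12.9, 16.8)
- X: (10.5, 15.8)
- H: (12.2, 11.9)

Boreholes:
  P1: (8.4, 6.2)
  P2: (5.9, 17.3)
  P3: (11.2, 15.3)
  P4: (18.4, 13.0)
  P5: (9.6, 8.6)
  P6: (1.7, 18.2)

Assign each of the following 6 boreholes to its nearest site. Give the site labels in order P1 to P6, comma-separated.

P1 → H (d²=46.93)
P2 → X (d²=23.41)
P3 → X (d²=0.74)
P4 → Q (d²=24.41)
P5 → H (d²=17.65)
P6 → X (d²=83.20)

H, X, X, Q, H, X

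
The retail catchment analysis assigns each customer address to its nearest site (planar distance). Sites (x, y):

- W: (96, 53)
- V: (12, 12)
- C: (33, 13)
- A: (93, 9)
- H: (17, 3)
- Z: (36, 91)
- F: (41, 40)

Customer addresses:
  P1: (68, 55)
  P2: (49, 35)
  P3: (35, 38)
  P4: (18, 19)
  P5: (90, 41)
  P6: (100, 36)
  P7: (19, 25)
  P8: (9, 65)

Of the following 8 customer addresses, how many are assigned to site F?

P1 → W
P2 → F
P3 → F
P4 → V
P5 → W
P6 → W
P7 → V
P8 → Z
2 of the 8 go to F.

2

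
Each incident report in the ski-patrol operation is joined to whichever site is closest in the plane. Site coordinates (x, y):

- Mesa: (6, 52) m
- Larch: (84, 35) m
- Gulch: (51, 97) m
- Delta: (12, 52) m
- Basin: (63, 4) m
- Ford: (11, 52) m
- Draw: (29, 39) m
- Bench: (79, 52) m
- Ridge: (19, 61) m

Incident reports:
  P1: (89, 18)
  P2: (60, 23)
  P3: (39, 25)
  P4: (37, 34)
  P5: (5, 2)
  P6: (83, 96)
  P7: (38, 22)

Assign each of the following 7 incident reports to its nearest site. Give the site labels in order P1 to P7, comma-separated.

Larch, Basin, Draw, Draw, Draw, Gulch, Draw

P1 → Larch (d²=314.00)
P2 → Basin (d²=370.00)
P3 → Draw (d²=296.00)
P4 → Draw (d²=89.00)
P5 → Draw (d²=1945.00)
P6 → Gulch (d²=1025.00)
P7 → Draw (d²=370.00)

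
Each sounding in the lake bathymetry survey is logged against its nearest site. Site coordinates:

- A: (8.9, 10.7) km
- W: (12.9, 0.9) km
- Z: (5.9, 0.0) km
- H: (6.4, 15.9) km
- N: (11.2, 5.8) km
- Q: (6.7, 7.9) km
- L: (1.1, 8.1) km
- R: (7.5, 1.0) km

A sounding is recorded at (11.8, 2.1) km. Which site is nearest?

W

Squared distances to each site:
A: 82.370; W: 2.650; Z: 39.220; H: 219.600; N: 14.050; Q: 59.650; L: 150.490; R: 19.700.
Minimum at W.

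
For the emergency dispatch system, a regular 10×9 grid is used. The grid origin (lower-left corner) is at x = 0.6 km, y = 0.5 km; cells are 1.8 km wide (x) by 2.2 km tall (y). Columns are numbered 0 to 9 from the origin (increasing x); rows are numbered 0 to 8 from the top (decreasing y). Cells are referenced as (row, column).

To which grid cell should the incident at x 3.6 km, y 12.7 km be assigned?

Column index: ⌊(3.6 − 0.6) / 1.8⌋ = ⌊1.667⌋ = 1
Row offset from origin: ⌊(12.7 − 0.5) / 2.2⌋ = ⌊5.545⌋ = 5 → row 3 (counted from top)

(3, 1)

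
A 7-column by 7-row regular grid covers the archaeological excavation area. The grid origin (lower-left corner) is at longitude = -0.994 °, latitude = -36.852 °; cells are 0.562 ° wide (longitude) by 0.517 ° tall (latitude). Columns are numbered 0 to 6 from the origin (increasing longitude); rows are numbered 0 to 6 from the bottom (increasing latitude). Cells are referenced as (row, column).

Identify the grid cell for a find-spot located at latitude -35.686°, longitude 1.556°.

Column index: ⌊(1.556 − -0.994) / 0.562⌋ = ⌊4.537⌋ = 4
Row offset from origin: ⌊(-35.686 − -36.852) / 0.517⌋ = ⌊2.255⌋ = 2 → row 2

(2, 4)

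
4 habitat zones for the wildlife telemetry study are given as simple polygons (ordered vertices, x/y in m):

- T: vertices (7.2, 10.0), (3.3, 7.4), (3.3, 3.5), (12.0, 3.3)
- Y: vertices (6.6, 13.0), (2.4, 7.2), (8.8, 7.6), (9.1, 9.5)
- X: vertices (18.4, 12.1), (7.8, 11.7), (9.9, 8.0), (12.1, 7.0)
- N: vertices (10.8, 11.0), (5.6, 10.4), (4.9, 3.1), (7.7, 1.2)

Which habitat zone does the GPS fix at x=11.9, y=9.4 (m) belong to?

Cast a ray rightward from (11.9, 9.4). For each polygon, the edges (by vertex number in listed order) whose endpoints lie on opposite sides of y = 9.4, where each meets that height, and whether that is right or left of the point:
T: 1–2 at x≈6.30 (left), 4–1 at x≈7.63 (left) → 0 crossings.
Y: 1–2 at x≈3.99 (left), 3–4 at x≈9.08 (left) → 0 crossings.
X: 2–3 at x≈9.11 (left), 4–1 at x≈15.06 (right) → 1 crossing.
N: 2–3 at x≈5.50 (left), 4–1 at x≈10.29 (left) → 0 crossings.
Only X has an odd count, so the point is inside X.

X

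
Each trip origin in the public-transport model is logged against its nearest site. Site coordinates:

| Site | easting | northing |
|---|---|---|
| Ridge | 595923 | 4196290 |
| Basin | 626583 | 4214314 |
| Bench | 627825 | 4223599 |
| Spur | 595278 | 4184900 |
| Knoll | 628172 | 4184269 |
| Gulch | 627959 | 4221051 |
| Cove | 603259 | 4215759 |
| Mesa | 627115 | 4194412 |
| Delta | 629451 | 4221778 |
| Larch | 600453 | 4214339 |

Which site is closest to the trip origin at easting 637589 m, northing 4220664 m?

Delta

Squared distances to each site:
Ridge: 2330147432.000; Basin: 161454536.000; Bench: 103949921.000; Spur: 3069284417.000; Knoll: 1413275914.000; Gulch: 92886669.000; Cove: 1202607925.000; Mesa: 798872180.000; Delta: 67468040.000; Larch: 1419088121.000.
Minimum at Delta.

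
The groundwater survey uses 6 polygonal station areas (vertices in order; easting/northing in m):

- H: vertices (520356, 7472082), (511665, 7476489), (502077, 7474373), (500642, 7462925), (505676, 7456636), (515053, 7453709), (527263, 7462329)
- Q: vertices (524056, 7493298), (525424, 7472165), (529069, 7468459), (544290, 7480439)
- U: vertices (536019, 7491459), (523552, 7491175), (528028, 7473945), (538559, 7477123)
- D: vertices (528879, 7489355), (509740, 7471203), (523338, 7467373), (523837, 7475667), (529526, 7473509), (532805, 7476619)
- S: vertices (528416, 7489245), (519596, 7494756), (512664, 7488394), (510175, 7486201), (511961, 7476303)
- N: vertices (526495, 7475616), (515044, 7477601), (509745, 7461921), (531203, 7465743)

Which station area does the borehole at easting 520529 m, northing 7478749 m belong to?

D

Cast a ray rightward from (520529, 7478749). For each polygon, the edges (by vertex number in listed order) whose endpoints lie on opposite sides of northing = 7478749, where each meets that height, and whether that is right or left of the point:
H: no edge straddles that height → 0 crossings.
Q: 1–2 at easting≈524997.8 (right), 3–4 at easting≈542142.8 (right) → 2 crossings.
U: 2–3 at easting≈526780.0 (right), 4–1 at easting≈538270.9 (right) → 2 crossings.
D: 1–2 at easting≈517696.3 (left), 6–1 at easting≈532148.4 (right) → 1 crossing.
S: 4–5 at easting≈511519.6 (left), 5–1 at easting≈515070.9 (left) → 0 crossings.
N: no edge straddles that height → 0 crossings.
Only D has an odd count, so the point is inside D.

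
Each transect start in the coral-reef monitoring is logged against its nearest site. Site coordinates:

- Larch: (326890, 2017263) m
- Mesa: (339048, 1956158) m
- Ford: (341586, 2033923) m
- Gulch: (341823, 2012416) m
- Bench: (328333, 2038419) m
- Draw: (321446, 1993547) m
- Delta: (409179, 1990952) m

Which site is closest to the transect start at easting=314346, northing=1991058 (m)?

Squared distances to each site:
Larch: 844053961.000; Mesa: 1828198804.000; Ford: 2579425825.000; Gulch: 1211149693.000; Bench: 2438700490.000; Draw: 56605121.000; Delta: 8993309125.000.
Minimum at Draw.

Draw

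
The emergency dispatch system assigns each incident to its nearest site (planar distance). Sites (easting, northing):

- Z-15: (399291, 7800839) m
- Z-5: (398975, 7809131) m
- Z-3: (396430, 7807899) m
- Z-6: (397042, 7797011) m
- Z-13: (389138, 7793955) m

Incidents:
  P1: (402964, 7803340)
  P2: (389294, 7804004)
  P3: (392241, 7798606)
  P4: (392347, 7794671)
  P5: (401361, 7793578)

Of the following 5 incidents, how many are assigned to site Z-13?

P1 → Z-15
P2 → Z-3
P3 → Z-6
P4 → Z-13
P5 → Z-6
1 of the 5 goes to Z-13.

1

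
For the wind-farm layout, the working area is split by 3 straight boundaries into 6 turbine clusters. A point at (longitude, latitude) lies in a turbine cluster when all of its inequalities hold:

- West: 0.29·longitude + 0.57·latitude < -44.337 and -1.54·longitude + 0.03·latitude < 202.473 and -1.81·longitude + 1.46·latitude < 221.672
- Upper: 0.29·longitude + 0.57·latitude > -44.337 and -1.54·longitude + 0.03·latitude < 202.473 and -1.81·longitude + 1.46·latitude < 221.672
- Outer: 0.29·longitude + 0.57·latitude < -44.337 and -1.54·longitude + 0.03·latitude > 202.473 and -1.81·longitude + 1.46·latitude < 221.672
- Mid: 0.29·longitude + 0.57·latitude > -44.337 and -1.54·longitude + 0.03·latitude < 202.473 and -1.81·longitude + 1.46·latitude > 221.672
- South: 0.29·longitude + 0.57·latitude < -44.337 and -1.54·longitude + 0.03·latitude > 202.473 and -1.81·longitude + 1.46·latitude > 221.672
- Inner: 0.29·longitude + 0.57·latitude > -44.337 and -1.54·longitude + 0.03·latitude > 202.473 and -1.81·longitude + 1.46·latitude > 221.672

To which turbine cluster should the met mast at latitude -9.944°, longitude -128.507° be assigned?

0.29·-128.507 + 0.57·-9.944 = -42.935, which is > -44.337
-1.54·-128.507 + 0.03·-9.944 = 197.602, which is < 202.473
-1.81·-128.507 + 1.46·-9.944 = 218.079, which is < 221.672
This sign pattern matches Upper.

Upper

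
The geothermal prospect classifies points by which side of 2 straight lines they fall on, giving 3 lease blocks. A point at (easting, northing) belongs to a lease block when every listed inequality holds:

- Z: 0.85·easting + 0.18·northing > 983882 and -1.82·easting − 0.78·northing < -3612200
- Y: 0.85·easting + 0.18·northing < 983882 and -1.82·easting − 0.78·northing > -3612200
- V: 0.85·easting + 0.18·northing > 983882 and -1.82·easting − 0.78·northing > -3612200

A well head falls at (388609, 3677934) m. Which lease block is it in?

0.85·388609 + 0.18·3677934 = 992345.770, which is > 983882
-1.82·388609 − 0.78·3677934 = -3576056.900, which is > -3612200
This sign pattern matches V.

V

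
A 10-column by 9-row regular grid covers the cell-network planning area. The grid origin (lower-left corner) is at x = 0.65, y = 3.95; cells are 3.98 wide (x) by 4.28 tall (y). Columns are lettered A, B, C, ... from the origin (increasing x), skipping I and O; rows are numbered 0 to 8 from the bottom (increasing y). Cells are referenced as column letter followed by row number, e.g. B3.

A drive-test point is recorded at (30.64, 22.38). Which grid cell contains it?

Column index: ⌊(30.64 − 0.65) / 3.98⌋ = ⌊7.535⌋ = 7 → column H
Row offset from origin: ⌊(22.38 − 3.95) / 4.28⌋ = ⌊4.306⌋ = 4 → row 4

H4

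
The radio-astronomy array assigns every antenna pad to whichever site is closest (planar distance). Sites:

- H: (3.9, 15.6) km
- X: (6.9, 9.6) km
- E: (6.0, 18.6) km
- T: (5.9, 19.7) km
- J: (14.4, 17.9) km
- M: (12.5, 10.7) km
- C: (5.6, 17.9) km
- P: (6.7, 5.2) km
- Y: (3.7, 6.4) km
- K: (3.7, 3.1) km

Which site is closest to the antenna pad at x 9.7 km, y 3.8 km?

Squared distances to each site:
H: 172.880; X: 41.480; E: 232.730; T: 267.250; J: 220.900; M: 55.450; C: 215.620; P: 10.960; Y: 42.760; K: 36.490.
Minimum at P.

P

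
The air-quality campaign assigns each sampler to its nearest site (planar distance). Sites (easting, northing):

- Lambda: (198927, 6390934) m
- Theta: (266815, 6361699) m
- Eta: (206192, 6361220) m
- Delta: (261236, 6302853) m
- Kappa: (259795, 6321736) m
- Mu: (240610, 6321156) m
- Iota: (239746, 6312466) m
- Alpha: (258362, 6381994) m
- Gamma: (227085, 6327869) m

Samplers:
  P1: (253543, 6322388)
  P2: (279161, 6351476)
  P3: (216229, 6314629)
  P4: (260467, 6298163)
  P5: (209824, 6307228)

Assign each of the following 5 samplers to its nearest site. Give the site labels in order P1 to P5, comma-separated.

Kappa, Theta, Gamma, Delta, Gamma

P1 → Kappa (d²=39512608.00)
P2 → Theta (d²=256933445.00)
P3 → Gamma (d²=293150336.00)
P4 → Delta (d²=22587461.00)
P5 → Gamma (d²=723993002.00)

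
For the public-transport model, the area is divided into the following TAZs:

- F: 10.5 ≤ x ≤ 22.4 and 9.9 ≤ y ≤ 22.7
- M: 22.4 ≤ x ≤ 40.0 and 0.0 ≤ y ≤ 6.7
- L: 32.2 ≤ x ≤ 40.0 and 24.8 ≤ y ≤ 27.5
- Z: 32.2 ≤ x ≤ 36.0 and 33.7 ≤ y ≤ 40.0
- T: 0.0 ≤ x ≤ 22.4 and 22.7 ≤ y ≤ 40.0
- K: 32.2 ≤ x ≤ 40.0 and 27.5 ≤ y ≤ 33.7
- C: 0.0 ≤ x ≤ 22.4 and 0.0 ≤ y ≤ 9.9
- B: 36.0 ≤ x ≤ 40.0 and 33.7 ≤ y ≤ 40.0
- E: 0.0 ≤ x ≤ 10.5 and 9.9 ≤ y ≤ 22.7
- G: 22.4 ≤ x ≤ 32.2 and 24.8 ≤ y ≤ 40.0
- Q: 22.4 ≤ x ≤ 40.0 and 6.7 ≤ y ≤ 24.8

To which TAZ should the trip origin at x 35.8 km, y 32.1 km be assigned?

K

The point has x = 35.8 and y = 32.1.
Only K satisfies 32.2 ≤ x ≤ 40.0 and 27.5 ≤ y ≤ 33.7.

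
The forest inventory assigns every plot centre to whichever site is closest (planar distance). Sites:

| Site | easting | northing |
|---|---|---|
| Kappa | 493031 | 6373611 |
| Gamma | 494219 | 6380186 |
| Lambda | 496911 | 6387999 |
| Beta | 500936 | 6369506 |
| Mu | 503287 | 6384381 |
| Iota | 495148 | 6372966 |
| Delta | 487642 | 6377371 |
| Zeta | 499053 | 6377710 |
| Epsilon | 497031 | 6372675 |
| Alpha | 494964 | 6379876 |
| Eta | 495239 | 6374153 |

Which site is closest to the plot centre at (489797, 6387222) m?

Lambda

Squared distances to each site:
Kappa: 195718077.000; Gamma: 69059380.000; Lambda: 51212725.000; Beta: 437933977.000; Mu: 190051381.000; Iota: 231866737.000; Delta: 101686226.000; Zeta: 176151680.000; Epsilon: 263945965.000; Alpha: 80661605.000; Eta: 200414125.000.
Minimum at Lambda.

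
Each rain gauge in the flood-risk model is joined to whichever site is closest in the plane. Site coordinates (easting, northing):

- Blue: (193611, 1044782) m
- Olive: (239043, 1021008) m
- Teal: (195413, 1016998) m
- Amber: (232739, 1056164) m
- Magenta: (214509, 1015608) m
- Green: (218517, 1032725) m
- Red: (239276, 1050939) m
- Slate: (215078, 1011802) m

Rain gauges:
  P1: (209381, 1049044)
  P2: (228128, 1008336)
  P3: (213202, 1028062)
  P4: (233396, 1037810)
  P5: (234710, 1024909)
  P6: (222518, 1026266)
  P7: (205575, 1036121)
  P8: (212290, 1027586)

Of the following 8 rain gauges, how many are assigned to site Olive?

1

P1 → Blue
P2 → Slate
P3 → Green
P4 → Red
P5 → Olive
P6 → Green
P7 → Green
P8 → Green
1 of the 8 goes to Olive.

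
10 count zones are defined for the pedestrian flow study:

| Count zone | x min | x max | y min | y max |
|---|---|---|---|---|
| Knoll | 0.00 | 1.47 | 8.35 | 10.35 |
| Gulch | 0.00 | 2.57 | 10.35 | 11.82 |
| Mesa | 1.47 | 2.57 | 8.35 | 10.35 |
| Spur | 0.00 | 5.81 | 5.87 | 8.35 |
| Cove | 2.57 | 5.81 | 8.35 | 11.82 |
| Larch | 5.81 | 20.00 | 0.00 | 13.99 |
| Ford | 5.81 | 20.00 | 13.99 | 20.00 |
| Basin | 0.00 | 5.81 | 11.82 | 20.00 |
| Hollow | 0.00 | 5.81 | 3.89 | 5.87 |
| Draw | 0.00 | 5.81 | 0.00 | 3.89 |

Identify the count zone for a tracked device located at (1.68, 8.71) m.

Mesa

The point has x = 1.68 and y = 8.71.
Only Mesa satisfies 1.47 ≤ x ≤ 2.57 and 8.35 ≤ y ≤ 10.35.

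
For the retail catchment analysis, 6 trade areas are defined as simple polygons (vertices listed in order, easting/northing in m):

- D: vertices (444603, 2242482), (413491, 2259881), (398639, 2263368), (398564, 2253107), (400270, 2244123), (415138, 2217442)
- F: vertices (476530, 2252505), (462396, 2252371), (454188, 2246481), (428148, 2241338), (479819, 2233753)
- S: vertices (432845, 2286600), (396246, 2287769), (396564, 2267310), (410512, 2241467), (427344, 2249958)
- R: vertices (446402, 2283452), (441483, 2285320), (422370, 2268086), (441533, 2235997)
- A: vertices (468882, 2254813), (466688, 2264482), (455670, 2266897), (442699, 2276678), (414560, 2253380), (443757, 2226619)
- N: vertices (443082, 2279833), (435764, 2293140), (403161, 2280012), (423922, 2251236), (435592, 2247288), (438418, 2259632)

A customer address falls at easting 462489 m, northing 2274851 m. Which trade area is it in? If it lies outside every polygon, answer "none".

none

Cast a ray rightward from (462489, 2274851). For each polygon, the edges (by vertex number in listed order) whose endpoints lie on opposite sides of northing = 2274851, where each meets that height, and whether that is right or left of the point:
D: no edge straddles that height → 0 crossings.
F: no edge straddles that height → 0 crossings.
S: 2–3 at easting≈396446.8 (left), 5–1 at easting≈431081.1 (left) → 0 crossings.
R: 2–3 at easting≈429872.6 (left), 4–1 at easting≈445519.5 (left) → 0 crossings.
A: 3–4 at easting≈445121.9 (left), 4–5 at easting≈440492.4 (left) → 0 crossings.
N: 3–4 at easting≈406884.5 (left), 6–1 at easting≈441931.8 (left) → 0 crossings.
All counts are even, so the point lies outside every listed polygon.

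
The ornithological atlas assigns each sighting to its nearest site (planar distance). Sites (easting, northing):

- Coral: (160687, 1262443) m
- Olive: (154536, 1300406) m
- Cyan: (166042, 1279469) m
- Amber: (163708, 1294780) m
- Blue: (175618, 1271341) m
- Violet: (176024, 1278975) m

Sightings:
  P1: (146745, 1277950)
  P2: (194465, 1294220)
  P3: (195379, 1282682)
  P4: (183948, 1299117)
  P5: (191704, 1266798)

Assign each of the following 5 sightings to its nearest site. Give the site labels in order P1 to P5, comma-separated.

Cyan, Violet, Violet, Amber, Blue

P1 → Cyan (d²=374681570.00)
P2 → Violet (d²=572480506.00)
P3 → Violet (d²=388357874.00)
P4 → Amber (d²=428467169.00)
P5 → Blue (d²=279398245.00)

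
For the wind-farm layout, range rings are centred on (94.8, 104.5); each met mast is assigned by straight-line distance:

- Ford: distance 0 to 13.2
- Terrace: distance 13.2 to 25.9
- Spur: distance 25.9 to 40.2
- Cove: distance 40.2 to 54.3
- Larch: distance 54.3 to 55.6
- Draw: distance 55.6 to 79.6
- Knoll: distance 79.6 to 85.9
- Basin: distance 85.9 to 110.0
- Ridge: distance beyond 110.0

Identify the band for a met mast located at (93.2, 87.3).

Distance = √((93.2−94.8)² + (87.3−104.5)²) = √(2.560 + 295.840) = 17.274.
13.2 ≤ 17.274 < 25.9 → Terrace.

Terrace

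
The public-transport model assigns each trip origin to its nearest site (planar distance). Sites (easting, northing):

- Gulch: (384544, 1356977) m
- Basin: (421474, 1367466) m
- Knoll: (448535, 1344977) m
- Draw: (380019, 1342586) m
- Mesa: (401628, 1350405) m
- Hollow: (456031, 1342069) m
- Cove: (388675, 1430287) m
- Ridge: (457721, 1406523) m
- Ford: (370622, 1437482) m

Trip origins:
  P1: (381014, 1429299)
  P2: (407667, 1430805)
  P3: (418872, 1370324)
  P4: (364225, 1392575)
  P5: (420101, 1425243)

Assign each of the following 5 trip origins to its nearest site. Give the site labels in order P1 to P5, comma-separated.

P1 → Cove (d²=59667065.00)
P2 → Cove (d²=360964388.00)
P3 → Basin (d²=14938568.00)
P4 → Gulch (d²=1680079365.00)
P5 → Cove (d²=1013035412.00)

Cove, Cove, Basin, Gulch, Cove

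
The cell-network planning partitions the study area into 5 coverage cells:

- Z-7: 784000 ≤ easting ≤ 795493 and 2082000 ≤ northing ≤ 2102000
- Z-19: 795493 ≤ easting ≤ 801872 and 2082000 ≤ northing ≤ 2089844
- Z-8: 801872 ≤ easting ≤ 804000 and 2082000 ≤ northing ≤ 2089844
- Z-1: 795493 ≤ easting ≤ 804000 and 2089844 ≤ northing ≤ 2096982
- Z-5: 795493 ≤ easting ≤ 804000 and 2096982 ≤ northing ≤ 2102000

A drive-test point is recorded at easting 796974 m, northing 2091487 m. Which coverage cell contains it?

The point has easting = 796974 and northing = 2091487.
Only Z-1 satisfies 795493 ≤ easting ≤ 804000 and 2089844 ≤ northing ≤ 2096982.

Z-1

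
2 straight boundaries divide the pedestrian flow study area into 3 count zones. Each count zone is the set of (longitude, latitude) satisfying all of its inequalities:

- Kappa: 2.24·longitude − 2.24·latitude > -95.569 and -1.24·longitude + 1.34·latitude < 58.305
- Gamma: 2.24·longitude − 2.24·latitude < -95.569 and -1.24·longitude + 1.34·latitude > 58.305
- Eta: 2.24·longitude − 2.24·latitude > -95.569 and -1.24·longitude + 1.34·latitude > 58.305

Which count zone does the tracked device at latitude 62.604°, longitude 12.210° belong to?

Gamma

2.24·12.210 − 2.24·62.604 = -112.883, which is < -95.569
-1.24·12.210 + 1.34·62.604 = 68.749, which is > 58.305
This sign pattern matches Gamma.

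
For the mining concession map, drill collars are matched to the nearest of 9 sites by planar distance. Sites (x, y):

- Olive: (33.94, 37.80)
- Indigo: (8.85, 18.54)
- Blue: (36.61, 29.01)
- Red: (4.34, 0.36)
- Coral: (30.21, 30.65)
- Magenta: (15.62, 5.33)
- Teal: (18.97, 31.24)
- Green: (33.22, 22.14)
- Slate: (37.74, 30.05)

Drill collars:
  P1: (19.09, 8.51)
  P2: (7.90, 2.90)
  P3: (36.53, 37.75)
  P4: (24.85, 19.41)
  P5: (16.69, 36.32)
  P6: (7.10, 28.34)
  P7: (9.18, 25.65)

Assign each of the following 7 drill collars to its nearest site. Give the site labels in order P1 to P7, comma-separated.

Magenta, Red, Olive, Green, Teal, Indigo, Indigo

P1 → Magenta (d²=22.15)
P2 → Red (d²=19.13)
P3 → Olive (d²=6.71)
P4 → Green (d²=77.51)
P5 → Teal (d²=31.00)
P6 → Indigo (d²=99.10)
P7 → Indigo (d²=50.66)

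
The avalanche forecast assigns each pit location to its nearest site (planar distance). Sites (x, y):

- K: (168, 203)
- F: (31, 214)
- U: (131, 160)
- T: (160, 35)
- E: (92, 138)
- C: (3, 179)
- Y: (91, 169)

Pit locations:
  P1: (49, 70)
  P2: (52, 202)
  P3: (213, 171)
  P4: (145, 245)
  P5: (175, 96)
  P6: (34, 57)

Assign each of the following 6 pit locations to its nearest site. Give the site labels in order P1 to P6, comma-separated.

E, F, K, K, T, E

P1 → E (d²=6473.00)
P2 → F (d²=585.00)
P3 → K (d²=3049.00)
P4 → K (d²=2293.00)
P5 → T (d²=3946.00)
P6 → E (d²=9925.00)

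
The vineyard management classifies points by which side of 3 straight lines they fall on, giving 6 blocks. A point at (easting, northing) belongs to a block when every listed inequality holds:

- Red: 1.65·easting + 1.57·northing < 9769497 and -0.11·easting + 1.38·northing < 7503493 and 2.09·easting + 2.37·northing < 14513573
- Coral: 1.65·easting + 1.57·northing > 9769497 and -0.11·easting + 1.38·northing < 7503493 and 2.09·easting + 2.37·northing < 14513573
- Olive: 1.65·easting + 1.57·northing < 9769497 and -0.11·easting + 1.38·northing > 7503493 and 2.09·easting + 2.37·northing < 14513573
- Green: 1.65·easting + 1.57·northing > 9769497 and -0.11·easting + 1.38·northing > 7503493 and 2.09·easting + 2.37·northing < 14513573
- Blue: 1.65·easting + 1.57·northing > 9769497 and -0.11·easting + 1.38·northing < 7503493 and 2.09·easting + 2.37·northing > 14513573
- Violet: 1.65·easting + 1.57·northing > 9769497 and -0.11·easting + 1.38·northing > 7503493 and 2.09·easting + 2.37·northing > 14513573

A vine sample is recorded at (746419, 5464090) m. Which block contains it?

1.65·746419 + 1.57·5464090 = 9810212.650, which is > 9769497
-0.11·746419 + 1.38·5464090 = 7458338.110, which is < 7503493
2.09·746419 + 2.37·5464090 = 14509909.010, which is < 14513573
This sign pattern matches Coral.

Coral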